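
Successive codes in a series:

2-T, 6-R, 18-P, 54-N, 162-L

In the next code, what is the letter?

J

Letter: letters move back 2 places in the alphabet; T, R, P, N, L → J.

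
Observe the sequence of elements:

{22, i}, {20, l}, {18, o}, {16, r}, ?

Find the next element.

For the first entry, −2 each step: 22, 20, 18, 16 → 14.
Letter goes i, l, o, r → u (letters move forward 3 places in the alphabet).
Putting it together: {14, u}.

{14, u}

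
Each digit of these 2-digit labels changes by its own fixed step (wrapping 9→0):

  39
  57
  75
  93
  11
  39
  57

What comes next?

75

First digit: +2 each step, mod 10; 3, 5, 7, 9, 1, 3, 5 → 7.
For the second digit, −2 each step, mod 10: 9, 7, 5, 3, 1, 9, 7 → 5.
Putting it together: 75.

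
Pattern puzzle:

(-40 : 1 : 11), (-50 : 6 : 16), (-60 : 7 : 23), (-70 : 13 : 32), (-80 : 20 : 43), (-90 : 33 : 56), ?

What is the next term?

First value — −10 each step: -40, -50, -60, -70, -80, -90 → -100.
Second value — each term is the sum of the two before it: 1, 6, 7, 13, 20, 33 → 53.
Third value: differences are 5, 7, 9, … (increasing by 2 each time); 11, 16, 23, 32, 43, 56 → 71.
So the next term is (-100 : 53 : 71).

(-100 : 53 : 71)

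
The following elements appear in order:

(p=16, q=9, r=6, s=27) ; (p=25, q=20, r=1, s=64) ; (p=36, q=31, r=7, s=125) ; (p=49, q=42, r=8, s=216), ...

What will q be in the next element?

53

Q — +11 each step: 9, 20, 31, 42 → 53.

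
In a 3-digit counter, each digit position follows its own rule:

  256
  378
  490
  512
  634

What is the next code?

756

First digit: +1 each step, mod 10, so 2, 3, 4, 5, 6 → 7.
For the second digit, +2 each step, mod 10: 5, 7, 9, 1, 3 → 5.
For the third digit, +2 each step, mod 10: 6, 8, 0, 2, 4 → 6.
Putting it together: 756.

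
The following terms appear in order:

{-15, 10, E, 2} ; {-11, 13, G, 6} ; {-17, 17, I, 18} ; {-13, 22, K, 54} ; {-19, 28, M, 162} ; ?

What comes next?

First coordinate: -15, -11, -17, -13, -19 → -15 (alternating steps +4, −6, +4, −6, …).
Second coordinate goes 10, 13, 17, 22, 28 → 35 (differences are 3, 4, 5, … (increasing by 1 each time)).
For the letter, letters move forward 2 places in the alphabet: E, G, I, K, M → O.
Fourth coordinate: ×3 each step; 2, 6, 18, 54, 162 → 486.
Putting it together: {-15, 35, O, 486}.

{-15, 35, O, 486}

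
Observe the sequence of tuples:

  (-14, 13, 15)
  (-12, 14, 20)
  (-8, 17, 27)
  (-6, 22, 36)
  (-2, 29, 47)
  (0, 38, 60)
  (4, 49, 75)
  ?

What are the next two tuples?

For the first part, alternating steps +2, +4, +2, +4, …: -14, -12, -8, -6, -2, 0, 4 → 6 → 10.
Second part: 13, 14, 17, 22, 29, 38, 49 → 62 → 77 (differences are 1, 3, 5, … (increasing by 2 each time)).
Third part: 15, 20, 27, 36, 47, 60, 75 → 92 → 111 (differences are 5, 7, 9, … (increasing by 2 each time)).
So the next two tuples are (6, 62, 92) and (10, 77, 111).

(6, 62, 92), (10, 77, 111)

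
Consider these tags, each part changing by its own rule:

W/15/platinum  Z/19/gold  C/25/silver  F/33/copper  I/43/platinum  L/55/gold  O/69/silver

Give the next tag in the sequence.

R/85/copper

Letter: W, Z, C, F, I, L, O → R (letters move forward 3 places in the alphabet, wrapping Z→A).
Second component: 15, 19, 25, 33, 43, 55, 69 → 85 (differences are 4, 6, 8, … (increasing by 2 each time)).
Metal: repeats platinum → gold → silver → copper; platinum, gold, silver, copper, platinum, gold, silver → copper.
Putting it together: R/85/copper.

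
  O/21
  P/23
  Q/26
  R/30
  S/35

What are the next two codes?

T/41, U/48

For the letter, letters move forward 1 place in the alphabet: O, P, Q, R, S → T → U.
Second component: differences are 2, 3, 4, … (increasing by 1 each time), so 21, 23, 26, 30, 35 → 41 → 48.
Putting the parts together: T/41 and then U/48.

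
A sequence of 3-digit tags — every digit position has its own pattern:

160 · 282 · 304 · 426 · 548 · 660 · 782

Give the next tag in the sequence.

804

First digit: +1 each step, mod 10, so 1, 2, 3, 4, 5, 6, 7 → 8.
For the second digit, +2 each step, mod 10: 6, 8, 0, 2, 4, 6, 8 → 0.
For the third digit, +2 each step, mod 10: 0, 2, 4, 6, 8, 0, 2 → 4.
So the next tag is 804.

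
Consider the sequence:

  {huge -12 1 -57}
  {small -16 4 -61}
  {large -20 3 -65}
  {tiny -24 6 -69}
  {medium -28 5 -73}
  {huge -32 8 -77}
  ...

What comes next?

{small -36 7 -81}

Size — repeats huge → small → large → tiny → medium: huge, small, large, tiny, medium, huge → small.
Second entry: −4 each step, so -12, -16, -20, -24, -28, -32 → -36.
For the third entry, alternating steps +3, −1, +3, −1, …: 1, 4, 3, 6, 5, 8 → 7.
Fourth entry: −4 each step; -57, -61, -65, -69, -73, -77 → -81.
Combining the parts gives {small -36 7 -81}.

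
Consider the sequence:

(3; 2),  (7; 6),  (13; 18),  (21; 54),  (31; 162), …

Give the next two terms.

First coordinate: differences are 4, 6, 8, … (increasing by 2 each time); 3, 7, 13, 21, 31 → 43 → 57.
Second coordinate: ×3 each step, so 2, 6, 18, 54, 162 → 486 → 1458.
So the next two terms are (43; 486) and (57; 1458).

(43; 486), (57; 1458)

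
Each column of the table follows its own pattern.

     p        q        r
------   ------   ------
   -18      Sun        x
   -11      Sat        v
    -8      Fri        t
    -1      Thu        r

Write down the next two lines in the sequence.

2  Wed  p; 9  Tue  n

Column p — alternating steps +7, +3, +7, +3, …: -18, -11, -8, -1 → 2 → 9.
Column q: runs backward through the weekdays Mon→Sun; Sun, Sat, Fri, Thu → Wed → Tue.
Column r: letters move back 2 places in the alphabet; x, v, t, r → p → n.
So the next two lines are 2  Wed  p and 9  Tue  n.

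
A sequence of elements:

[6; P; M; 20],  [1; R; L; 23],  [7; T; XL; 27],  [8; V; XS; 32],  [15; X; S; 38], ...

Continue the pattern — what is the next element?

[23; Z; M; 45]

First part — each term is the sum of the two before it: 6, 1, 7, 8, 15 → 23.
Letter: P, R, T, V, X → Z (letters move forward 2 places in the alphabet).
Size — runs through clothing sizes XS→XL: M, L, XL, XS, S → M.
Fourth part: 20, 23, 27, 32, 38 → 45 (differences are 3, 4, 5, … (increasing by 1 each time)).
Putting it together: [23; Z; M; 45].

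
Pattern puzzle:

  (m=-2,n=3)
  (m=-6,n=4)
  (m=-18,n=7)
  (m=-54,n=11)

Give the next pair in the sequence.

(m=-162,n=18)

M: ×3 each step; -2, -6, -18, -54 → -162.
N — each term is the sum of the two before it: 3, 4, 7, 11 → 18.
So the next pair is (m=-162,n=18).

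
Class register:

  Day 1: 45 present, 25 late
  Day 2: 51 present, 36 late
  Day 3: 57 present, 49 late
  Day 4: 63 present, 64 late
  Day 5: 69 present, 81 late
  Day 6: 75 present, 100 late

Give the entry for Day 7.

81 present, 121 late

Present: 45, 51, 57, 63, 69, 75 → 81 (+6 each step).
Late: 25, 36, 49, 64, 81, 100 → 121 (perfect squares: 5², 6², 7², …).
So the next line is 81 present, 121 late.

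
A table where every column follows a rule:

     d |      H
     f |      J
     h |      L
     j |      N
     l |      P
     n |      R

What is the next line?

First letter: letters move forward 2 places in the alphabet; d, f, h, j, l, n → p.
Second letter goes H, J, L, N, P, R → T (letters move forward 2 places in the alphabet).
Putting it together: p  T.

p  T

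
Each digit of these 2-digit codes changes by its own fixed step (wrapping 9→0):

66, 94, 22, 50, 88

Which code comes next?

First digit: +3 each step, mod 10; 6, 9, 2, 5, 8 → 1.
Second digit — −2 each step, mod 10: 6, 4, 2, 0, 8 → 6.
So the next code is 16.

16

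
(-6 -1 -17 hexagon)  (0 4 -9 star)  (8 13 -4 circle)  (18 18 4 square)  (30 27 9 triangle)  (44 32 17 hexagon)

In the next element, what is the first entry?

First entry: -6, 0, 8, 18, 30, 44 → 60 (differences are 6, 8, 10, … (increasing by 2 each time)).

60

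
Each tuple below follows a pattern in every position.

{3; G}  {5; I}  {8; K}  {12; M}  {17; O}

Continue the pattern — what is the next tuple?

First coordinate: differences are 2, 3, 4, … (increasing by 1 each time), so 3, 5, 8, 12, 17 → 23.
Letter — letters move forward 2 places in the alphabet: G, I, K, M, O → Q.
So the next tuple is {23; Q}.

{23; Q}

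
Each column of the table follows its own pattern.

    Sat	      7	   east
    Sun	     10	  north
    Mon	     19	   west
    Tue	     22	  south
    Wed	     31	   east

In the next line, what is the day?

Thu

Day: runs through the weekdays Mon→Sun; Sat, Sun, Mon, Tue, Wed → Thu.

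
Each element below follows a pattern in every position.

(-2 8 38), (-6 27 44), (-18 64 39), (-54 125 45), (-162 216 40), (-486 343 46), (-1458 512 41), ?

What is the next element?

(-4374 729 47)

First component — ×3 each step: -2, -6, -18, -54, -162, -486, -1458 → -4374.
Second component — perfect cubes: 2³, 3³, 4³, …: 8, 27, 64, 125, 216, 343, 512 → 729.
Third component: alternating steps +6, −5, +6, −5, …; 38, 44, 39, 45, 40, 46, 41 → 47.
Combining the parts gives (-4374 729 47).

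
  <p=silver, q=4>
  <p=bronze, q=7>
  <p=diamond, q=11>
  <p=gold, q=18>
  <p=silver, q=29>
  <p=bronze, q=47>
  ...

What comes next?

P goes silver, bronze, diamond, gold, silver, bronze → diamond (repeats silver → bronze → diamond → gold).
Q — each term is the sum of the two before it: 4, 7, 11, 18, 29, 47 → 76.
Putting it together: <p=diamond, q=76>.

<p=diamond, q=76>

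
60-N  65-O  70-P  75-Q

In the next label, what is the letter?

R

Letter goes N, O, P, Q → R (letters move forward 1 place in the alphabet).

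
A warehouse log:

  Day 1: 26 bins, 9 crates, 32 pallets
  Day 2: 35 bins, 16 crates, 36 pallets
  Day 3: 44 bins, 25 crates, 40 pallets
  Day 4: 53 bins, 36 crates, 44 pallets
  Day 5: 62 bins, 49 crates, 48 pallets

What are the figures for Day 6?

Bins: +9 each step, so 26, 35, 44, 53, 62 → 71.
Crates — perfect squares: 3², 4², 5², …: 9, 16, 25, 36, 49 → 64.
Pallets — +4 each step: 32, 36, 40, 44, 48 → 52.
Combining the parts gives 71 bins, 64 crates, 52 pallets.

71 bins, 64 crates, 52 pallets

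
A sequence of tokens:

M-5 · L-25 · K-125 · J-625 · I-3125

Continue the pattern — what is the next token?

Letter: letters move back 1 place in the alphabet, so M, L, K, J, I → H.
Second component goes 5, 25, 125, 625, 3125 → 15625 (×5 each step).
Combining the parts gives H-15625.

H-15625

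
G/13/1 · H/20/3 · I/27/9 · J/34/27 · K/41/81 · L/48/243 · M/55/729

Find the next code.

N/62/2187

Letter — letters move forward 1 place in the alphabet: G, H, I, J, K, L, M → N.
Second component goes 13, 20, 27, 34, 41, 48, 55 → 62 (+7 each step).
Third component: ×3 each step, so 1, 3, 9, 27, 81, 243, 729 → 2187.
Putting it together: N/62/2187.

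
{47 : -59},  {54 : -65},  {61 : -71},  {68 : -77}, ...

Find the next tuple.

First value — +7 each step: 47, 54, 61, 68 → 75.
Second value goes -59, -65, -71, -77 → -83 (−6 each step).
Combining the parts gives {75 : -83}.

{75 : -83}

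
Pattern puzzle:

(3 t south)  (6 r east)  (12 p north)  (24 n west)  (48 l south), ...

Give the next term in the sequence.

(96 j east)

First part: ×2 each step; 3, 6, 12, 24, 48 → 96.
Letter: t, r, p, n, l → j (letters move back 2 places in the alphabet).
Direction — repeats south → east → north → west: south, east, north, west, south → east.
So the next term is (96 j east).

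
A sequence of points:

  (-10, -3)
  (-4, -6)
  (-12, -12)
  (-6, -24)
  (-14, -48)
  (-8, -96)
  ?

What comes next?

(-16, -192)

For the first value, alternating steps +6, −8, +6, −8, …: -10, -4, -12, -6, -14, -8 → -16.
Second value: -3, -6, -12, -24, -48, -96 → -192 (×2 each step).
So the next point is (-16, -192).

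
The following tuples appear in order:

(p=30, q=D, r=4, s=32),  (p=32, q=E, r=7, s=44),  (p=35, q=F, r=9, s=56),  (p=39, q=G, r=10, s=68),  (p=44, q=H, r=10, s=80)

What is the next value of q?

I

P goes 30, 32, 35, 39, 44 → 50 (differences are 2, 3, 4, … (increasing by 1 each time)).
Q: letters move forward 1 place in the alphabet, so D, E, F, G, H → I.
R goes 4, 7, 9, 10, 10 → 9 (differences are 3, 2, 1, … (decreasing by 1 each time)).
S: 32, 44, 56, 68, 80 → 92 (+12 each step).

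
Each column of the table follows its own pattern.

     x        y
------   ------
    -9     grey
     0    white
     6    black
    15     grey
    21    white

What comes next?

30  black

Column x goes -9, 0, 6, 15, 21 → 30 (alternating steps +9, +6, +9, +6, …).
Column y — repeats grey → white → black: grey, white, black, grey, white → black.
Putting it together: 30  black.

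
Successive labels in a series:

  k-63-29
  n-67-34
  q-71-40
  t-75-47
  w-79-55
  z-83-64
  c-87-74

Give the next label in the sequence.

For the letter, letters move forward 3 places in the alphabet, wrapping Z→A: k, n, q, t, w, z, c → f.
Second component goes 63, 67, 71, 75, 79, 83, 87 → 91 (+4 each step).
Third component goes 29, 34, 40, 47, 55, 64, 74 → 85 (differences are 5, 6, 7, … (increasing by 1 each time)).
Combining the parts gives f-91-85.

f-91-85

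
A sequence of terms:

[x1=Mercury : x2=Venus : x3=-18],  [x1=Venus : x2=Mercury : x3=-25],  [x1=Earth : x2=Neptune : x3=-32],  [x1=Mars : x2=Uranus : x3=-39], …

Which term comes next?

X1: runs through the planets Mercury→Neptune, so Mercury, Venus, Earth, Mars → Jupiter.
X2: runs backward through the planets Mercury→Neptune, so Venus, Mercury, Neptune, Uranus → Saturn.
For the x3, −7 each step: -18, -25, -32, -39 → -46.
So the next term is [x1=Jupiter : x2=Saturn : x3=-46].

[x1=Jupiter : x2=Saturn : x3=-46]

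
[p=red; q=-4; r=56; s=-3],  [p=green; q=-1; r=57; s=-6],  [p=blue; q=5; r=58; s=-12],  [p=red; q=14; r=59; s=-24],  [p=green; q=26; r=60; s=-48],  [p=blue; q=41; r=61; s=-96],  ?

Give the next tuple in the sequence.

P goes red, green, blue, red, green, blue → red (repeats red → green → blue).
Q: differences are 3, 6, 9, … (increasing by 3 each time), so -4, -1, 5, 14, 26, 41 → 59.
R goes 56, 57, 58, 59, 60, 61 → 62 (+1 each step).
S: ×2 each step, so -3, -6, -12, -24, -48, -96 → -192.
Putting it together: [p=red; q=59; r=62; s=-192].

[p=red; q=59; r=62; s=-192]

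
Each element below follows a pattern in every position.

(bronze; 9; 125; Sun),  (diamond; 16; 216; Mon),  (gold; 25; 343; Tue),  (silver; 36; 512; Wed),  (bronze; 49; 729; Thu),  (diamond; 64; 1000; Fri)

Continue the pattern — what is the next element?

(gold; 81; 1331; Sat)

Rank: repeats bronze → diamond → gold → silver, so bronze, diamond, gold, silver, bronze, diamond → gold.
Second entry: 9, 16, 25, 36, 49, 64 → 81 (perfect squares: 3², 4², 5², …).
Third entry: perfect cubes: 5³, 6³, 7³, …; 125, 216, 343, 512, 729, 1000 → 1331.
For the day, runs through the weekdays Mon→Sun: Sun, Mon, Tue, Wed, Thu, Fri → Sat.
Combining the parts gives (gold; 81; 1331; Sat).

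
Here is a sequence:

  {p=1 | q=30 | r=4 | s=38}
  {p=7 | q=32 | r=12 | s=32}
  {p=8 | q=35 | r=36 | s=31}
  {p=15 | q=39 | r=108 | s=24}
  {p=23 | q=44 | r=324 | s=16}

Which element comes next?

P: each term is the sum of the two before it; 1, 7, 8, 15, 23 → 38.
Q — differences are 2, 3, 4, … (increasing by 1 each time): 30, 32, 35, 39, 44 → 50.
R goes 4, 12, 36, 108, 324 → 972 (×3 each step).
S — together with the p always sums to 39: 38, 32, 31, 24, 16 → 1.
Putting it together: {p=38 | q=50 | r=972 | s=1}.

{p=38 | q=50 | r=972 | s=1}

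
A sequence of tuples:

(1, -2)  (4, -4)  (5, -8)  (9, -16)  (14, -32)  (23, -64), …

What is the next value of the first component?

37

First component goes 1, 4, 5, 9, 14, 23 → 37 (each term is the sum of the two before it).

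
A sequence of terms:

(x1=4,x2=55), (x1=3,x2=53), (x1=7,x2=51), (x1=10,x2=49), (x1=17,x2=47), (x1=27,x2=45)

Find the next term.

(x1=44,x2=43)

For the x1, each term is the sum of the two before it: 4, 3, 7, 10, 17, 27 → 44.
X2 — −2 each step: 55, 53, 51, 49, 47, 45 → 43.
Combining the parts gives (x1=44,x2=43).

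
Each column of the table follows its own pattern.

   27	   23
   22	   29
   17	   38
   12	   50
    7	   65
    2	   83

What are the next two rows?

First component: 27, 22, 17, 12, 7, 2 → -3 → -8 (−5 each step).
For the second component, differences are 6, 9, 12, … (increasing by 3 each time): 23, 29, 38, 50, 65, 83 → 104 → 128.
Putting the parts together: -3  104 and then -8  128.

-3  104; -8  128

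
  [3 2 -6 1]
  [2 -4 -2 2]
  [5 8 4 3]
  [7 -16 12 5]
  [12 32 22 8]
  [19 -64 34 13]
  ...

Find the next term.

First coordinate — each term is the sum of the two before it: 3, 2, 5, 7, 12, 19 → 31.
For the second coordinate, ×(-2) each step: 2, -4, 8, -16, 32, -64 → 128.
Third coordinate: differences are 4, 6, 8, … (increasing by 2 each time); -6, -2, 4, 12, 22, 34 → 48.
For the fourth coordinate, each term is the sum of the two before it: 1, 2, 3, 5, 8, 13 → 21.
Combining the parts gives [31 128 48 21].

[31 128 48 21]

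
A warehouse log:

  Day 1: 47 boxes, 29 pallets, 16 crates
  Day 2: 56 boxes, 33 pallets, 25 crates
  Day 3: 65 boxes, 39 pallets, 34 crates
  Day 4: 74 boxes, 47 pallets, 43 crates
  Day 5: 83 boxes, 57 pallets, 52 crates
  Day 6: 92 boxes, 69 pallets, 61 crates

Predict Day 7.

101 boxes, 83 pallets, 70 crates

Boxes: +9 each step, so 47, 56, 65, 74, 83, 92 → 101.
Pallets goes 29, 33, 39, 47, 57, 69 → 83 (differences are 4, 6, 8, … (increasing by 2 each time)).
Crates: 16, 25, 34, 43, 52, 61 → 70 (+9 each step).
Putting it together: 101 boxes, 83 pallets, 70 crates.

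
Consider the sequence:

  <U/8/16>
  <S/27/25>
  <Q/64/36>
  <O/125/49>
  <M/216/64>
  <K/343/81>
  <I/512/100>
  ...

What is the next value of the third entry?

For the third entry, perfect squares: 4², 5², 6², …: 16, 25, 36, 49, 64, 81, 100 → 121.

121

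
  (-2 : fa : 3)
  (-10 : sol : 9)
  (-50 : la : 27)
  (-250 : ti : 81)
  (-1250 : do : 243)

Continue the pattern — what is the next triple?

(-6250 : re : 729)

First entry: ×5 each step, so -2, -10, -50, -250, -1250 → -6250.
Note: fa, sol, la, ti, do → re (runs through the solfège scale do→ti).
Third entry goes 3, 9, 27, 81, 243 → 729 (×3 each step).
Combining the parts gives (-6250 : re : 729).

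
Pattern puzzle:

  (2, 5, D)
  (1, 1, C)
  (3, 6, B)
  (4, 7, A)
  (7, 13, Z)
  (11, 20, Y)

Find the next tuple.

(18, 33, X)

For the first slot, each term is the sum of the two before it: 2, 1, 3, 4, 7, 11 → 18.
Second slot goes 5, 1, 6, 7, 13, 20 → 33 (each term is the sum of the two before it).
Letter: letters move back 1 place in the alphabet, wrapping A→Z; D, C, B, A, Z, Y → X.
Putting it together: (18, 33, X).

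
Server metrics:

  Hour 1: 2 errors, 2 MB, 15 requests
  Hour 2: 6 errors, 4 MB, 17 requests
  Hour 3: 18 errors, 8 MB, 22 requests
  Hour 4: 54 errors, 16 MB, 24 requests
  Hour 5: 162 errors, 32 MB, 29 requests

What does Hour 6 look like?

Errors — ×3 each step: 2, 6, 18, 54, 162 → 486.
MB: ×2 each step; 2, 4, 8, 16, 32 → 64.
Requests: alternating steps +2, +5, +2, +5, …, so 15, 17, 22, 24, 29 → 31.
Combining the parts gives 486 errors, 64 MB, 31 requests.

486 errors, 64 MB, 31 requests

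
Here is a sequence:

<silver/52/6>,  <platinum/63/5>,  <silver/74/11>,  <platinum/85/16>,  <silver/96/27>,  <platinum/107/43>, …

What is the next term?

<silver/118/70>

Metal goes silver, platinum, silver, platinum, silver, platinum → silver (alternates silver ↔ platinum).
Second slot: +11 each step; 52, 63, 74, 85, 96, 107 → 118.
Third slot: 6, 5, 11, 16, 27, 43 → 70 (each term is the sum of the two before it).
Combining the parts gives <silver/118/70>.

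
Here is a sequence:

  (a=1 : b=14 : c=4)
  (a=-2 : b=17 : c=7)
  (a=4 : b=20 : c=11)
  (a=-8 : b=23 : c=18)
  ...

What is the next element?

(a=16 : b=26 : c=29)

A goes 1, -2, 4, -8 → 16 (×(-2) each step).
B: +3 each step, so 14, 17, 20, 23 → 26.
For the c, each term is the sum of the two before it: 4, 7, 11, 18 → 29.
Putting it together: (a=16 : b=26 : c=29).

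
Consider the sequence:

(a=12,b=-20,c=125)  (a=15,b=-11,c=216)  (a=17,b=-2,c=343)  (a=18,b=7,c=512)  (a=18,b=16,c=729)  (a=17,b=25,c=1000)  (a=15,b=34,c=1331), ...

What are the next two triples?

A — differences are 3, 2, 1, … (decreasing by 1 each time): 12, 15, 17, 18, 18, 17, 15 → 12 → 8.
B goes -20, -11, -2, 7, 16, 25, 34 → 43 → 52 (+9 each step).
C goes 125, 216, 343, 512, 729, 1000, 1331 → 1728 → 2197 (perfect cubes: 5³, 6³, 7³, …).
So the next two triples are (a=12,b=43,c=1728) and (a=8,b=52,c=2197).

(a=12,b=43,c=1728), (a=8,b=52,c=2197)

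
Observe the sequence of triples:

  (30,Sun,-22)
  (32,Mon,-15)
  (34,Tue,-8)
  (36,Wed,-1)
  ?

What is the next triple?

First component: +2 each step; 30, 32, 34, 36 → 38.
Day: runs through the weekdays Mon→Sun; Sun, Mon, Tue, Wed → Thu.
Third component: +7 each step; -22, -15, -8, -1 → 6.
Combining the parts gives (38,Thu,6).

(38,Thu,6)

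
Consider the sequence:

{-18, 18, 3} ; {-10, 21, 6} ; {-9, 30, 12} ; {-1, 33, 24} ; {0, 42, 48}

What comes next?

{8, 45, 96}

First value: alternating steps +8, +1, +8, +1, …, so -18, -10, -9, -1, 0 → 8.
Second value: alternating steps +3, +9, +3, +9, …; 18, 21, 30, 33, 42 → 45.
Third value goes 3, 6, 12, 24, 48 → 96 (×2 each step).
Putting it together: {8, 45, 96}.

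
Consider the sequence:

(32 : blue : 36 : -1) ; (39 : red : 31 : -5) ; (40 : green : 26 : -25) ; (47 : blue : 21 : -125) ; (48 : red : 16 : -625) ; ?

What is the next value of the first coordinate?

First coordinate — alternating steps +7, +1, +7, +1, …: 32, 39, 40, 47, 48 → 55.

55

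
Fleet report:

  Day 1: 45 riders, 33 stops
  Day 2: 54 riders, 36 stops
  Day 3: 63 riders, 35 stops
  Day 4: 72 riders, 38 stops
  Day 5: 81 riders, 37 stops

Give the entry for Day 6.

90 riders, 40 stops

For the riders, +9 each step: 45, 54, 63, 72, 81 → 90.
Stops goes 33, 36, 35, 38, 37 → 40 (alternating steps +3, −1, +3, −1, …).
Putting it together: 90 riders, 40 stops.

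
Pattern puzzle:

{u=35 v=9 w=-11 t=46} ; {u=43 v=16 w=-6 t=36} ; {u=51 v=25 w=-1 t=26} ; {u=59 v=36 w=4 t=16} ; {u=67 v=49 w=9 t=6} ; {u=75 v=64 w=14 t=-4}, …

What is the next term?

U — +8 each step: 35, 43, 51, 59, 67, 75 → 83.
V: perfect squares: 3², 4², 5², …; 9, 16, 25, 36, 49, 64 → 81.
For the w, +5 each step: -11, -6, -1, 4, 9, 14 → 19.
For the t, −10 each step: 46, 36, 26, 16, 6, -4 → -14.
Putting it together: {u=83 v=81 w=19 t=-14}.

{u=83 v=81 w=19 t=-14}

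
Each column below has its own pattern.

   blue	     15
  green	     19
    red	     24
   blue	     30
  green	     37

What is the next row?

red  45

Colour: repeats blue → green → red; blue, green, red, blue, green → red.
For the second component, differences are 4, 5, 6, … (increasing by 1 each time): 15, 19, 24, 30, 37 → 45.
Combining the parts gives red  45.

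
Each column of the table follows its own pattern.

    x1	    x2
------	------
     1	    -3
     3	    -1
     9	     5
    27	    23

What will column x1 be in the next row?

Column x1 — ×3 each step: 1, 3, 9, 27 → 81.

81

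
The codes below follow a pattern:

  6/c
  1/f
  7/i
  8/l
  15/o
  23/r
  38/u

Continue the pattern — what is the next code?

First component — each term is the sum of the two before it: 6, 1, 7, 8, 15, 23, 38 → 61.
For the letter, letters move forward 3 places in the alphabet: c, f, i, l, o, r, u → x.
So the next code is 61/x.

61/x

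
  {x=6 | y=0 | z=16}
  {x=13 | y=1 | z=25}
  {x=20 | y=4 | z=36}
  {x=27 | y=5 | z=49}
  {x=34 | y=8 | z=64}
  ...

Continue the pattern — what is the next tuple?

X goes 6, 13, 20, 27, 34 → 41 (+7 each step).
Y: alternating steps +1, +3, +1, +3, …, so 0, 1, 4, 5, 8 → 9.
Z: 16, 25, 36, 49, 64 → 81 (perfect squares: 4², 5², 6², …).
Combining the parts gives {x=41 | y=9 | z=81}.

{x=41 | y=9 | z=81}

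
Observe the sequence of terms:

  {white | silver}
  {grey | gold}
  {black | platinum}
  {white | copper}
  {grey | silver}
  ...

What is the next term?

Shade goes white, grey, black, white, grey → black (repeats white → grey → black).
Metal — repeats silver → gold → platinum → copper: silver, gold, platinum, copper, silver → gold.
So the next term is {black | gold}.

{black | gold}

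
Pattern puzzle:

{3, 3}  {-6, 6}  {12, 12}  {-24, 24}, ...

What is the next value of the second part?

48

First part: ×(-2) each step, so 3, -6, 12, -24 → 48.
Second part: 3, 6, 12, 24 → 48 (×2 each step).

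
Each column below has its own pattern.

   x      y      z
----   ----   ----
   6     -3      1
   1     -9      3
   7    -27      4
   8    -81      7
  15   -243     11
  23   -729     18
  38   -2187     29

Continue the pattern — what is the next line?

61  -6561  47

Column x: each term is the sum of the two before it, so 6, 1, 7, 8, 15, 23, 38 → 61.
Column y: ×3 each step, so -3, -9, -27, -81, -243, -729, -2187 → -6561.
Column z goes 1, 3, 4, 7, 11, 18, 29 → 47 (each term is the sum of the two before it).
Combining the parts gives 61  -6561  47.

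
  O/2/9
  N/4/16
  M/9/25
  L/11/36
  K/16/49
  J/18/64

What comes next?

I/23/81

Letter: letters move back 1 place in the alphabet, so O, N, M, L, K, J → I.
Second component: alternating steps +2, +5, +2, +5, …; 2, 4, 9, 11, 16, 18 → 23.
Third component — perfect squares: 3², 4², 5², …: 9, 16, 25, 36, 49, 64 → 81.
Putting it together: I/23/81.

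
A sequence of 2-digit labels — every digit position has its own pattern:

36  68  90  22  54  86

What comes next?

First digit: +3 each step, mod 10; 3, 6, 9, 2, 5, 8 → 1.
Second digit: +2 each step, mod 10; 6, 8, 0, 2, 4, 6 → 8.
Combining the parts gives 18.

18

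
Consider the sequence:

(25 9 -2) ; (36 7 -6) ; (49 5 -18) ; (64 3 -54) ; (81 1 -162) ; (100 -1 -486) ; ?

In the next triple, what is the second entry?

-3

Second entry: −2 each step, so 9, 7, 5, 3, 1, -1 → -3.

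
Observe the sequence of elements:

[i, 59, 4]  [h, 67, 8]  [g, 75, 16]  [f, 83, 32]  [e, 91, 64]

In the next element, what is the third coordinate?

128

Third coordinate: 4, 8, 16, 32, 64 → 128 (×2 each step).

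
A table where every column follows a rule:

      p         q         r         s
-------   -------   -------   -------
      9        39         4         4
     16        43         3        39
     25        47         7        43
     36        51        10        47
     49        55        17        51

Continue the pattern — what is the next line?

Column p: 9, 16, 25, 36, 49 → 64 (perfect squares: 3², 4², 5², …).
Column q: 39, 43, 47, 51, 55 → 59 (+4 each step).
Column r: each term is the sum of the two before it, so 4, 3, 7, 10, 17 → 27.
Column s — always the previous value of the column q: 4, 39, 43, 47, 51 → 55.
Putting it together: 64  59  27  55.

64  59  27  55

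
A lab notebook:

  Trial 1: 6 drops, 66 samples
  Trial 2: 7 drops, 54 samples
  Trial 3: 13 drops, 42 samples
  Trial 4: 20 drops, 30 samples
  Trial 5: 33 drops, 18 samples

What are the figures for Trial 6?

53 drops, 6 samples

Drops — each term is the sum of the two before it: 6, 7, 13, 20, 33 → 53.
Samples: −12 each step; 66, 54, 42, 30, 18 → 6.
So the next row is 53 drops, 6 samples.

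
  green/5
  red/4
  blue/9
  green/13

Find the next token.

red/22

For the colour, repeats green → red → blue: green, red, blue, green → red.
Second component — each term is the sum of the two before it: 5, 4, 9, 13 → 22.
Putting it together: red/22.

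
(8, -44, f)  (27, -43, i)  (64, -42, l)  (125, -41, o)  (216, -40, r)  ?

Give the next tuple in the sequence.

For the first part, perfect cubes: 2³, 3³, 4³, …: 8, 27, 64, 125, 216 → 343.
Second part: +1 each step, so -44, -43, -42, -41, -40 → -39.
Letter goes f, i, l, o, r → u (letters move forward 3 places in the alphabet).
Combining the parts gives (343, -39, u).

(343, -39, u)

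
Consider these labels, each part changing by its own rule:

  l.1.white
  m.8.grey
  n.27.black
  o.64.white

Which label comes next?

Letter: letters move forward 1 place in the alphabet, so l, m, n, o → p.
Second component — perfect cubes: 1³, 2³, 3³, …: 1, 8, 27, 64 → 125.
Shade: repeats white → grey → black; white, grey, black, white → grey.
Putting it together: p.125.grey.

p.125.grey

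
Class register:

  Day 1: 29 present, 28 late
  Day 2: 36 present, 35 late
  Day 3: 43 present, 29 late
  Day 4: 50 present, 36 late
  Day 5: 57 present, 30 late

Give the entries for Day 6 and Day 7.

64 present, 37 late; 71 present, 31 late

Present: +7 each step; 29, 36, 43, 50, 57 → 64 → 71.
Late — alternating steps +7, −6, +7, −6, …: 28, 35, 29, 36, 30 → 37 → 31.
So the next two rows are 64 present, 37 late and 71 present, 31 late.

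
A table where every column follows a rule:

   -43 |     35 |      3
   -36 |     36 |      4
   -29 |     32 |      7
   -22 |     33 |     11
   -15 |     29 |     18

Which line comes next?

First component goes -43, -36, -29, -22, -15 → -8 (+7 each step).
Second component: alternating steps +1, −4, +1, −4, …, so 35, 36, 32, 33, 29 → 30.
Third component — each term is the sum of the two before it: 3, 4, 7, 11, 18 → 29.
Combining the parts gives -8  30  29.

-8  30  29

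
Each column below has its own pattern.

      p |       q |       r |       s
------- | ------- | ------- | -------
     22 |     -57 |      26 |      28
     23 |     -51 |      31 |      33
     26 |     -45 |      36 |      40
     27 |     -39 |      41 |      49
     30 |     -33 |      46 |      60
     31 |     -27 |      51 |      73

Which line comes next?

34  -21  56  88

For the column p, alternating steps +1, +3, +1, +3, …: 22, 23, 26, 27, 30, 31 → 34.
Column q goes -57, -51, -45, -39, -33, -27 → -21 (+6 each step).
Column r: +5 each step, so 26, 31, 36, 41, 46, 51 → 56.
Column s: differences are 5, 7, 9, … (increasing by 2 each time), so 28, 33, 40, 49, 60, 73 → 88.
So the next line is 34  -21  56  88.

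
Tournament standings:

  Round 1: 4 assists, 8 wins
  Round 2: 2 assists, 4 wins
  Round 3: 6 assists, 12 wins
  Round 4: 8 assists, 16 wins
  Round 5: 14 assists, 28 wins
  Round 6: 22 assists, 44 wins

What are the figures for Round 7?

Assists: 4, 2, 6, 8, 14, 22 → 36 (each term is the sum of the two before it).
Wins — always 2 × the assists: 8, 4, 12, 16, 28, 44 → 72.
Putting it together: 36 assists, 72 wins.

36 assists, 72 wins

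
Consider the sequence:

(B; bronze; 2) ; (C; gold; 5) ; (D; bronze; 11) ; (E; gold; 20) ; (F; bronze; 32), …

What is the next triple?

(G; gold; 47)

Letter: letters move forward 1 place in the alphabet, so B, C, D, E, F → G.
Rank: alternates bronze ↔ gold; bronze, gold, bronze, gold, bronze → gold.
Third component: differences are 3, 6, 9, … (increasing by 3 each time); 2, 5, 11, 20, 32 → 47.
Combining the parts gives (G; gold; 47).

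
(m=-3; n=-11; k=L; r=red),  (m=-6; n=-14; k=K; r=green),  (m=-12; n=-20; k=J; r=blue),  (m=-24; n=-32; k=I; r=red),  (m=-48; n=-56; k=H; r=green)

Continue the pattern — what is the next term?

M: -3, -6, -12, -24, -48 → -96 (×2 each step).
N — always 8 less than the m: -11, -14, -20, -32, -56 → -104.
K: letters move back 1 place in the alphabet, so L, K, J, I, H → G.
R: red, green, blue, red, green → blue (repeats red → green → blue).
Putting it together: (m=-96; n=-104; k=G; r=blue).

(m=-96; n=-104; k=G; r=blue)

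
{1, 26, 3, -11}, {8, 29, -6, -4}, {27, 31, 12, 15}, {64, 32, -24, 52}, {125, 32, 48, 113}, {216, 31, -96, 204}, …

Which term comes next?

First component goes 1, 8, 27, 64, 125, 216 → 343 (perfect cubes: 1³, 2³, 3³, …).
Second component: differences are 3, 2, 1, … (decreasing by 1 each time), so 26, 29, 31, 32, 32, 31 → 29.
Third component — ×(-2) each step: 3, -6, 12, -24, 48, -96 → 192.
Fourth component goes -11, -4, 15, 52, 113, 204 → 331 (always 12 less than the first component).
Combining the parts gives {343, 29, 192, 331}.

{343, 29, 192, 331}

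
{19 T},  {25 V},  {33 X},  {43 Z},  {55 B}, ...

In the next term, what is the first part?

69

First part: 19, 25, 33, 43, 55 → 69 (differences are 6, 8, 10, … (increasing by 2 each time)).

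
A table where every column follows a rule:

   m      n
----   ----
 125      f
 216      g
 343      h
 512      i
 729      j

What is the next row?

Column m — perfect cubes: 5³, 6³, 7³, …: 125, 216, 343, 512, 729 → 1000.
Column n: letters move forward 1 place in the alphabet; f, g, h, i, j → k.
Putting it together: 1000  k.

1000  k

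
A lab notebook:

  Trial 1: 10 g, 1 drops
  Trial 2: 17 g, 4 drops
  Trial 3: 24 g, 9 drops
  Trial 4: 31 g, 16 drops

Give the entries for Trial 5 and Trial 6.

38 g, 25 drops; 45 g, 36 drops

For the g, +7 each step: 10, 17, 24, 31 → 38 → 45.
Drops goes 1, 4, 9, 16 → 25 → 36 (perfect squares: 1², 2², 3², …).
So the next two records are 38 g, 25 drops and 45 g, 36 drops.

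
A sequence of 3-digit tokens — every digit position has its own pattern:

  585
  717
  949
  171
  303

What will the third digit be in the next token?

5

First digit goes 5, 7, 9, 1, 3 → 5 (+2 each step, mod 10).
Second digit: 8, 1, 4, 7, 0 → 3 (+3 each step, mod 10).
Third digit: +2 each step, mod 10, so 5, 7, 9, 1, 3 → 5.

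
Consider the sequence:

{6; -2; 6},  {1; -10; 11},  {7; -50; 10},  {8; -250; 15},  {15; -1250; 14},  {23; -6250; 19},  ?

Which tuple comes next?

{38; -31250; 18}

First part: 6, 1, 7, 8, 15, 23 → 38 (each term is the sum of the two before it).
Second part goes -2, -10, -50, -250, -1250, -6250 → -31250 (×5 each step).
Third part — alternating steps +5, −1, +5, −1, …: 6, 11, 10, 15, 14, 19 → 18.
Combining the parts gives {38; -31250; 18}.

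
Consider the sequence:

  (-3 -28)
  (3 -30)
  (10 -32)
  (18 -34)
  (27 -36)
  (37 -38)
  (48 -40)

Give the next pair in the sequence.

First slot — differences are 6, 7, 8, … (increasing by 1 each time): -3, 3, 10, 18, 27, 37, 48 → 60.
Second slot — −2 each step: -28, -30, -32, -34, -36, -38, -40 → -42.
Putting it together: (60 -42).

(60 -42)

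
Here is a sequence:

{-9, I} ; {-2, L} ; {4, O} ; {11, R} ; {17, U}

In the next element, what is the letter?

X

Letter: letters move forward 3 places in the alphabet; I, L, O, R, U → X.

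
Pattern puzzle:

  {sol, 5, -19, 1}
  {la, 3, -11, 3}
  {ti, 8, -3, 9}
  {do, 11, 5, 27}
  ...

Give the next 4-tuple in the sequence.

Note — runs through the solfège scale do→ti: sol, la, ti, do → re.
Second slot: each term is the sum of the two before it, so 5, 3, 8, 11 → 19.
Third slot goes -19, -11, -3, 5 → 13 (+8 each step).
For the fourth slot, ×3 each step: 1, 3, 9, 27 → 81.
Putting it together: {re, 19, 13, 81}.

{re, 19, 13, 81}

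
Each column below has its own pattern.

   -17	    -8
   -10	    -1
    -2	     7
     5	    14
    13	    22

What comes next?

First component: alternating steps +7, +8, +7, +8, …, so -17, -10, -2, 5, 13 → 20.
Second component: always 9 more than the first component; -8, -1, 7, 14, 22 → 29.
So the next line is 20  29.

20  29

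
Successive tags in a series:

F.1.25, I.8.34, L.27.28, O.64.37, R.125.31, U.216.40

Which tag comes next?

X.343.34

Letter: letters move forward 3 places in the alphabet, so F, I, L, O, R, U → X.
Second component goes 1, 8, 27, 64, 125, 216 → 343 (perfect cubes: 1³, 2³, 3³, …).
Third component goes 25, 34, 28, 37, 31, 40 → 34 (alternating steps +9, −6, +9, −6, …).
So the next tag is X.343.34.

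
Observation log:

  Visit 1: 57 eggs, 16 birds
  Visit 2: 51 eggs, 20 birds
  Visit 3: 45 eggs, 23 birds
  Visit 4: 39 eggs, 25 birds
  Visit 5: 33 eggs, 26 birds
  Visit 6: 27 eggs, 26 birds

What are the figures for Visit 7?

For the eggs, −6 each step: 57, 51, 45, 39, 33, 27 → 21.
Birds: differences are 4, 3, 2, … (decreasing by 1 each time), so 16, 20, 23, 25, 26, 26 → 25.
Putting it together: 21 eggs, 25 birds.

21 eggs, 25 birds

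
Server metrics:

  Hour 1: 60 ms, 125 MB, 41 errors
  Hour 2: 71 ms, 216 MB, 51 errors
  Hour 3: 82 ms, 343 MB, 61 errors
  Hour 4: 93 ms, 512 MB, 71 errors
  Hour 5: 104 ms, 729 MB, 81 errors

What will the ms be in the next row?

Ms: 60, 71, 82, 93, 104 → 115 (+11 each step).
MB goes 125, 216, 343, 512, 729 → 1000 (perfect cubes: 5³, 6³, 7³, …).
Errors goes 41, 51, 61, 71, 81 → 91 (+10 each step).

115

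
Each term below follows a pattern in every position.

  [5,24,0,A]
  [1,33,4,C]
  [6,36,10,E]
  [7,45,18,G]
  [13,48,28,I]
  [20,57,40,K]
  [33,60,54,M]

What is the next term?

For the first part, each term is the sum of the two before it: 5, 1, 6, 7, 13, 20, 33 → 53.
Second part: 24, 33, 36, 45, 48, 57, 60 → 69 (alternating steps +9, +3, +9, +3, …).
Third part: 0, 4, 10, 18, 28, 40, 54 → 70 (differences are 4, 6, 8, … (increasing by 2 each time)).
Letter: letters move forward 2 places in the alphabet, so A, C, E, G, I, K, M → O.
So the next term is [53,69,70,O].

[53,69,70,O]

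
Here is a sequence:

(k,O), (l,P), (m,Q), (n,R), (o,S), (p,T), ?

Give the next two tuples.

(q,U), (r,V)

First letter: k, l, m, n, o, p → q → r (letters move forward 1 place in the alphabet).
Second letter: letters move forward 1 place in the alphabet; O, P, Q, R, S, T → U → V.
Putting the parts together: (q,U) and then (r,V).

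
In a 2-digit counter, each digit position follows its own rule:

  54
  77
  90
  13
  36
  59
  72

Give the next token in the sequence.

For the first digit, +2 each step, mod 10: 5, 7, 9, 1, 3, 5, 7 → 9.
Second digit: 4, 7, 0, 3, 6, 9, 2 → 5 (+3 each step, mod 10).
So the next token is 95.

95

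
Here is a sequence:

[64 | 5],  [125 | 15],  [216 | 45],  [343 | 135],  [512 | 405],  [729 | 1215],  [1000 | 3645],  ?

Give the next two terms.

First entry goes 64, 125, 216, 343, 512, 729, 1000 → 1331 → 1728 (perfect cubes: 4³, 5³, 6³, …).
Second entry — ×3 each step: 5, 15, 45, 135, 405, 1215, 3645 → 10935 → 32805.
So the next two terms are [1331 | 10935] and [1728 | 32805].

[1331 | 10935], [1728 | 32805]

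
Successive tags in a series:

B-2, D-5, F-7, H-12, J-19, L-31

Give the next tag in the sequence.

N-50

Letter: letters move forward 2 places in the alphabet; B, D, F, H, J, L → N.
Second component — each term is the sum of the two before it: 2, 5, 7, 12, 19, 31 → 50.
Combining the parts gives N-50.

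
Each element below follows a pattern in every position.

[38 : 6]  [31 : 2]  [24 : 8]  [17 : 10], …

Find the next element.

[10 : 18]

For the first part, −7 each step: 38, 31, 24, 17 → 10.
Second part: each term is the sum of the two before it, so 6, 2, 8, 10 → 18.
So the next element is [10 : 18].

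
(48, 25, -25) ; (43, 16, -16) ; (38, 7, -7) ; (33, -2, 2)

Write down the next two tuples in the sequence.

For the first part, −5 each step: 48, 43, 38, 33 → 28 → 23.
Second part goes 25, 16, 7, -2 → -11 → -20 (−9 each step).
Third part: -25, -16, -7, 2 → 11 → 20 (always the negative of the second part).
Putting the parts together: (28, -11, 11) and then (23, -20, 20).

(28, -11, 11), (23, -20, 20)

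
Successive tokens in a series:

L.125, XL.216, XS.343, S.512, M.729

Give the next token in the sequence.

L.1000

Size — runs through clothing sizes XS→XL: L, XL, XS, S, M → L.
Second component: perfect cubes: 5³, 6³, 7³, …, so 125, 216, 343, 512, 729 → 1000.
So the next token is L.1000.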